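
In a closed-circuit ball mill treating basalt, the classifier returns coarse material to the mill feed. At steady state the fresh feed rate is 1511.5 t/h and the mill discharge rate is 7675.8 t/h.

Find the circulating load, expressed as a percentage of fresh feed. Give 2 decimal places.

CL = 407.83 %

Discharge = new feed + return, hence
R = M − F = 7675.8 − 1511.5 = 6164.3 t/h
CL = 100·R/F = 100·6164.3/1511.5 = 407.83 %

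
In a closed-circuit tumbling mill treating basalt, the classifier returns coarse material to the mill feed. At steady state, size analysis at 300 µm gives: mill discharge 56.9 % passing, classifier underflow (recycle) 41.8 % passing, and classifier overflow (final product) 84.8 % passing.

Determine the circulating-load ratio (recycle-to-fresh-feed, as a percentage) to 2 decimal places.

Let r = R/F. Size balance at 300 µm:
Fd + Rd = Ru + Fo ⇒ R/F = (o−d)/(d−u)
r = (84.8 − 56.9)/(56.9 − 41.8) = 27.9/15.1 = 1.8477
CL = 100·r = 184.77 %

CL = 184.77 %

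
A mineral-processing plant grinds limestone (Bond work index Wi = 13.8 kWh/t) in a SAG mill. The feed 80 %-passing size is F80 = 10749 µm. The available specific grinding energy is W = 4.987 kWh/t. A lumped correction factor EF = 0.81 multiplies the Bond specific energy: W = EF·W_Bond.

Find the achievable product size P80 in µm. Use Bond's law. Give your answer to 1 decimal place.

P80 = 339.7 µm

W_Bond = 10·Wi·(1/√P₈₀ − 1/√F₈₀)
W_Bond = W / EF = 4.987 / 0.81 = 6.1568 kWh/t
⇒ 1/√P80 = W_Bond/(10·Wi) + 1/√F80
  = 6.1568/(10·13.8) + 1/√10749 = 0.044614 + 0.009645 = 0.054260
P80 = (1/0.054260)² = 18.4299² = 339.66 µm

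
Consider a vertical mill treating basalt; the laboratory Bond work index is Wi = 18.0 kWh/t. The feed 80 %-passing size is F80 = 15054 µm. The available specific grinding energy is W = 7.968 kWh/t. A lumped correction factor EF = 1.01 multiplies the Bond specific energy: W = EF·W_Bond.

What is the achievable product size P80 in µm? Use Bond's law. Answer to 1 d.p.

W = 10·Wi·(P80^(-½) − F80^(-½))
W_Bond = W / EF = 7.968 / 1.01 = 7.8891 kWh/t
⇒ 1/√P80 = W_Bond/(10·Wi) + 1/√F80
  = 7.8891/(10·18.0) + 1/√15054 = 0.043828 + 0.008150 = 0.051979
P80 = (1/0.051979)² = 19.2387² = 370.13 µm

P80 = 370.1 µm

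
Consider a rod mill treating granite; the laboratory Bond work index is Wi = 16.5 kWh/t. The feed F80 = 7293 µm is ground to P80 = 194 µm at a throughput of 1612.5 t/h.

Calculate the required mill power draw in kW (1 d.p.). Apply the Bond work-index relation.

P = 15986.7 kW

W_Bond = 10·Wi·(1/√P₈₀ − 1/√F₈₀)
W = 10·16.5·(1/√194 − 1/√7293) = 10·16.5·(0.060086) = 9.9142 kWh/t
P_mill = W·ṁ = 9.9142·1612.5 = 15986.7 kW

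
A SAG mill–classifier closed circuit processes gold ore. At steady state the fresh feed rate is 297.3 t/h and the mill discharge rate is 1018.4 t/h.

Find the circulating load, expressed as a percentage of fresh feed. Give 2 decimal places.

CL = 242.55 %

Steady state: M = F + R.
R = M − F = 1018.4 − 297.3 = 721.1 t/h
CL = 100·R/F = 100·721.1/297.3 = 242.55 %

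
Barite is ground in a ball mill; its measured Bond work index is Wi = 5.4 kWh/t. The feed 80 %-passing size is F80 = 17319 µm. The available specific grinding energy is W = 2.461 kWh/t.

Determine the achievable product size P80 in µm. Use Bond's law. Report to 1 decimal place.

P80 = 353.7 µm

Bond:  W = 10 Wi (1/√P − 1/√F)
⇒ 1/√P80 = W/(10 Wi) + 1/√F80
  = 2.4610/(10·5.4) + 1/√17319 = 0.045574 + 0.007599 = 0.053173
P80 = (1/0.053173)² = 18.8066² = 353.69 µm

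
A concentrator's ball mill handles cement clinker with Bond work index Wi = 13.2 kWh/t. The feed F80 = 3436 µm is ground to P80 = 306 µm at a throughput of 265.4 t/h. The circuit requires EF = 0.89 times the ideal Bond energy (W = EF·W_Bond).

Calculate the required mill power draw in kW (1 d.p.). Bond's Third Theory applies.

Bond: W = 10·Wi·(1/√P80 − 1/√F80)
W = 10·13.2·(1/√306 − 1/√3436) = 10·13.2·(0.040106) = 5.2940 kWh/t
Apply correction: 5.2940 × 0.89 = 4.7117 kWh/t
Power = W × throughput = 4.7117 kWh/t × 265.4 t/h = 1250.5 kW

P = 1250.5 kW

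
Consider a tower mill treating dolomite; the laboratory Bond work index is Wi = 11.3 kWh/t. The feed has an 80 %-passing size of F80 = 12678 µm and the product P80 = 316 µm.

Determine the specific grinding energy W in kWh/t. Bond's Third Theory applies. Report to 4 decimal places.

Bond:  W = 10 Wi (1/√P − 1/√F)
1/√316 = 0.056254;  1/√12678 = 0.008881
W = 10·11.3·(0.056254 − 0.008881) = 5.3532 kWh/t

W = 5.3532 kWh/t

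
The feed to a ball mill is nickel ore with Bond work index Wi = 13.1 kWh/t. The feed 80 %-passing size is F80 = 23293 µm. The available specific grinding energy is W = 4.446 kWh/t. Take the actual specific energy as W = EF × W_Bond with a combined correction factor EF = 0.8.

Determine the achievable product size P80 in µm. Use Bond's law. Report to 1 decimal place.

P80 = 416.9 µm

Bond:  W = 10 Wi (1/√P − 1/√F)
W_Bond = W / EF = 4.446 / 0.8 = 5.5575 kWh/t
P80^-0.5 = F80^-0.5 + W_Bond/(10 Wi)
  = 5.5575/(10·13.1) + 1/√23293 = 0.042424 + 0.006552 = 0.048976
P80 = (1/0.048976)² = 20.4182² = 416.90 µm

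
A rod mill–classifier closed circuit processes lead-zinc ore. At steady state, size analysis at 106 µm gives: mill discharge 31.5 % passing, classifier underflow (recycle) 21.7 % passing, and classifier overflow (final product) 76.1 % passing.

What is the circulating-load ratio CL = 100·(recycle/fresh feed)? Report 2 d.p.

Let r = R/F. Size balance at 106 µm:
(1+r)·d = r·u + o ⇒ r = (o−d)/(d−u)
r = (76.1 − 31.5)/(31.5 − 21.7) = 44.6/9.8 = 4.5510
CL = 100·r = 455.10 %

CL = 455.10 %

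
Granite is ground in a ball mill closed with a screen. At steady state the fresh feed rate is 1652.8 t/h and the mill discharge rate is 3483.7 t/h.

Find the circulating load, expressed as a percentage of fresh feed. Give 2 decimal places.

CL = 110.78 %

Steady state: M = F + R.
R = M − F = 3483.7 − 1652.8 = 1830.9 t/h
CL = 100·R/F = 100·1830.9/1652.8 = 110.78 %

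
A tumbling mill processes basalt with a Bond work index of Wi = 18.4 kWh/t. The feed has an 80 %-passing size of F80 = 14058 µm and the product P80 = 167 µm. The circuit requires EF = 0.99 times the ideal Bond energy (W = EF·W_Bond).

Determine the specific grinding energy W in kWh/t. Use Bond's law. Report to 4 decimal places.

W = 12.5596 kWh/t

W = 10 Wi (P80^-0.5 − F80^-0.5)
1/√167 = 0.077382;  1/√14058 = 0.008434
W = 10·18.4·(0.077382 − 0.008434) = 12.6865 kWh/t
Apply correction: 12.6865 × 0.99 = 12.5596 kWh/t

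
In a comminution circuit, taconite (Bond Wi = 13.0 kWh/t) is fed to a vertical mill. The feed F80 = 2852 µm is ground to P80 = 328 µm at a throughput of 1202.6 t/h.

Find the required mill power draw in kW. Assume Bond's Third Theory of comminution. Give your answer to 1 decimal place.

P = 5704.9 kW

W = 10·Wi·[P80^(−½) − F80^(−½)]
W = 10·13.0·(1/√328 − 1/√2852) = 10·13.0·(0.036491) = 4.7438 kWh/t
Power = W × throughput = 4.7438 kWh/t × 1202.6 t/h = 5704.9 kW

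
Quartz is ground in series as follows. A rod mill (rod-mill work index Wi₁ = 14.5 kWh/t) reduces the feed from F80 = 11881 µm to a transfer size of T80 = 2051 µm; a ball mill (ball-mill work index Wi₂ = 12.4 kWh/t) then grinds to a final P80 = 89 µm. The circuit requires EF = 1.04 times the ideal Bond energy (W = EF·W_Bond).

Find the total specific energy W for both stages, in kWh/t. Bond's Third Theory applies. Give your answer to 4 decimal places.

W = 12.7685 kWh/t

W = 10 Wi (1/√P80 − 1/√F80)  [Bond]
Stage 1 (11881→2051 µm, Wi₁=14.5): W₁ = 10·14.5·(0.022081 − 0.009174) = 1.8715 kWh/t
Stage 2 (2051→89 µm, Wi₂=12.4): W₂ = 10·12.4·(0.106000 − 0.022081) = 10.4059 kWh/t
W = W₁ + W₂ = 1.8715 + 10.4059 = 12.2774 kWh/t
Corrected W = EF·W_Bond = 1.04·12.2774 = 12.7685 kWh/t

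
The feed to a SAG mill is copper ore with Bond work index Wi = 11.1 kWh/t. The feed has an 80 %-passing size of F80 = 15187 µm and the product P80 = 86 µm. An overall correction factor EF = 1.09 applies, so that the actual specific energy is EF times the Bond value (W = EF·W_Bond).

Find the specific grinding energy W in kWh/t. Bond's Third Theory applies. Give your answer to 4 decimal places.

W = 12.0649 kWh/t

W = 10·Wi·[P80^(−½) − F80^(−½)]
1/√86 = 0.107833;  1/√15187 = 0.008115
W = 10·11.1·(0.107833 − 0.008115) = 11.0687 kWh/t
With EF = 1.09: W = 11.0687·1.09 = 12.0649 kWh/t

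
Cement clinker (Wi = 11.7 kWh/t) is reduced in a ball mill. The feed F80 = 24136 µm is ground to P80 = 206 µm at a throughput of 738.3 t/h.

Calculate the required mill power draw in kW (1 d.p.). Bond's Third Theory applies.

W = 10·Wi·(P80^(-½) − F80^(-½))
W = 10·11.7·(1/√206 − 1/√24136) = 10·11.7·(0.063237) = 7.3987 kWh/t
Mill draw = 7.3987 × 738.3 = 5462.4 kW

P = 5462.4 kW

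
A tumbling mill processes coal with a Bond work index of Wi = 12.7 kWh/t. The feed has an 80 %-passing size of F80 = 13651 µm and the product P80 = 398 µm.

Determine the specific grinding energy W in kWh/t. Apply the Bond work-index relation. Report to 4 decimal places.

W = 5.2790 kWh/t

W = 10·Wi·(P80^(-½) − F80^(-½))
1/√398 = 0.050125;  1/√13651 = 0.008559
W = 10·12.7·(0.050125 − 0.008559) = 5.2790 kWh/t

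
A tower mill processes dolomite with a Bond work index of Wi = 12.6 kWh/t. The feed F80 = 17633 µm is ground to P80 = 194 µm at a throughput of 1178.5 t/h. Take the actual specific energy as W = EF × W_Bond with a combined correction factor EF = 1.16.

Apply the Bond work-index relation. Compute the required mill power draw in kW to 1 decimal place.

Bond:  W = 10 Wi (1/√P − 1/√F)
W = 10·12.6·(1/√194 − 1/√17633) = 10·12.6·(0.064265) = 8.0974 kWh/t
W_actual = 1.16 × 8.0974 = 9.3930 kWh/t
Power = W × throughput = 9.3930 kWh/t × 1178.5 t/h = 11069.6 kW

P = 11069.6 kW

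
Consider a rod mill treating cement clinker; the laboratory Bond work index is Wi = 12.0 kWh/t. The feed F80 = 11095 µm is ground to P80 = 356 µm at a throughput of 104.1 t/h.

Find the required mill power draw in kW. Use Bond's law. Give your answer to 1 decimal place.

W = 10·Wi·[P80^(−½) − F80^(−½)]
W = 10·12.0·(1/√356 − 1/√11095) = 10·12.0·(0.043506) = 5.2207 kWh/t
Power = W × throughput = 5.2207 kWh/t × 104.1 t/h = 543.5 kW

P = 543.5 kW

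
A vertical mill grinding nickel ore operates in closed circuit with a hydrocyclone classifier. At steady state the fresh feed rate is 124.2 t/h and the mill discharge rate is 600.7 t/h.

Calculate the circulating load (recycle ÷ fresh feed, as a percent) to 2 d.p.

CL = 383.66 %

Mill node: discharge = fresh + recycle.
R = M − F = 600.7 − 124.2 = 476.5 t/h
CL = 100·R/F = 100·476.5/124.2 = 383.66 %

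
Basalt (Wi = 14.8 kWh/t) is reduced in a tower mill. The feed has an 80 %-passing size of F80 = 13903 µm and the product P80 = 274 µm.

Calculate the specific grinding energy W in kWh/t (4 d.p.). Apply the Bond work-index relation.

W = 7.6858 kWh/t

W = 10 Wi (P80^-0.5 − F80^-0.5)
1/√274 = 0.060412;  1/√13903 = 0.008481
W = 10·14.8·(0.060412 − 0.008481) = 7.6858 kWh/t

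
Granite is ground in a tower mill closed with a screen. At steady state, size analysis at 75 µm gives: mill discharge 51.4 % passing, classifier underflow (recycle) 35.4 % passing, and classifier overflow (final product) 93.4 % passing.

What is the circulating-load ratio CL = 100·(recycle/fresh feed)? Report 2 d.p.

CL = 262.50 %

Let r = R/F. Size balance at 75 µm:
(1+r)d = ru + o → r = (o−d)/(d−u)
r = (93.4 − 51.4)/(51.4 − 35.4) = 42.0/16.0 = 2.6250
CL = 100·r = 262.50 %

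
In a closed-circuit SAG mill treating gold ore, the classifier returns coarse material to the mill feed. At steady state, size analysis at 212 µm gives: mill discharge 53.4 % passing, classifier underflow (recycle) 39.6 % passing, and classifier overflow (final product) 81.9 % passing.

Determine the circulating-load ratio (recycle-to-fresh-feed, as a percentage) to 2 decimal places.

Two-product formula at 212 µm:
(1+r)·d = r·u + o ⇒ r = (o−d)/(d−u)
r = (81.9 − 53.4)/(53.4 − 39.6) = 28.5/13.8 = 2.0652
CL = 100·r = 206.52 %

CL = 206.52 %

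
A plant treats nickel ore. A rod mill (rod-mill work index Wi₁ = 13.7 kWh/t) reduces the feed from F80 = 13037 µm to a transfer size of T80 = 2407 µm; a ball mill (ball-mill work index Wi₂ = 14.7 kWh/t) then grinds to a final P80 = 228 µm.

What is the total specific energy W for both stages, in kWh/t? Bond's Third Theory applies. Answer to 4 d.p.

W = 8.3316 kWh/t

W = 10·Wi·[P80^(−½) − F80^(−½)]
Stage 1 (13037→2407 µm, Wi₁=13.7): W₁ = 10·13.7·(0.020383 − 0.008758) = 1.5926 kWh/t
Stage 2 (2407→228 µm, Wi₂=14.7): W₂ = 10·14.7·(0.066227 − 0.020383) = 6.7391 kWh/t
W = W₁ + W₂ = 1.5926 + 6.7391 = 8.3316 kWh/t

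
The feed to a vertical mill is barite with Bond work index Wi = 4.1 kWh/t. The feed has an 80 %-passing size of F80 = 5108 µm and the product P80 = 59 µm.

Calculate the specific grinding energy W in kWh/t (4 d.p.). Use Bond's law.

W = 10 Wi (1/√P80 − 1/√F80)  [Bond]
1/√59 = 0.130189;  1/√5108 = 0.013992
W = 10·4.1·(0.130189 − 0.013992) = 4.7641 kWh/t

W = 4.7641 kWh/t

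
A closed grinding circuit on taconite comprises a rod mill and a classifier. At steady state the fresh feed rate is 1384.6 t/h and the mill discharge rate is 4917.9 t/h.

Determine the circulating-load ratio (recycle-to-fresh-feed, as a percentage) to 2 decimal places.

Steady state: M = F + R.
R = M − F = 4917.9 − 1384.6 = 3533.3 t/h
CL = 100·R/F = 100·3533.3/1384.6 = 255.19 %

CL = 255.19 %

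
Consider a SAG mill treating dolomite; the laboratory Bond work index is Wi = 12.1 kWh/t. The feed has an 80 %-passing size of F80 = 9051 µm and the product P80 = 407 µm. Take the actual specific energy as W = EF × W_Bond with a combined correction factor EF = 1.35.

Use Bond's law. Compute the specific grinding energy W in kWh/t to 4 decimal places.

W_Bond = 10·Wi·(1/√P₈₀ − 1/√F₈₀)
1/√407 = 0.049568;  1/√9051 = 0.010511
W = 10·12.1·(0.049568 − 0.010511) = 4.7259 kWh/t
Corrected W = EF·W_Bond = 1.35·4.7259 = 6.3800 kWh/t

W = 6.3800 kWh/t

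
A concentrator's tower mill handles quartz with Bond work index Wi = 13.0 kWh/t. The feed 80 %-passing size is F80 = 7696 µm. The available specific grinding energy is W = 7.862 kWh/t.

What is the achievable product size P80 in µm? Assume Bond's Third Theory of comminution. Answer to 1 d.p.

P80 = 193.6 µm

W = 10 Wi (1/√P80 − 1/√F80)  [Bond]
⇒ 1/√P80 = W/(10 Wi) + 1/√F80
  = 7.8620/(10·13.0) + 1/√7696 = 0.060477 + 0.011399 = 0.071876
P80 = (1/0.071876)² = 13.9129² = 193.57 µm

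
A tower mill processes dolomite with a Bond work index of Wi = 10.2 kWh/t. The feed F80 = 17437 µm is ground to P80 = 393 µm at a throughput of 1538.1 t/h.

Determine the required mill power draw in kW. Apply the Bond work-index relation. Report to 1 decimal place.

W = 10 Wi / √P80 − 10 Wi / √F80
W = 10·10.2·(1/√393 − 1/√17437) = 10·10.2·(0.042870) = 4.3728 kWh/t
P_mill = W·ṁ = 4.3728·1538.1 = 6725.8 kW

P = 6725.8 kW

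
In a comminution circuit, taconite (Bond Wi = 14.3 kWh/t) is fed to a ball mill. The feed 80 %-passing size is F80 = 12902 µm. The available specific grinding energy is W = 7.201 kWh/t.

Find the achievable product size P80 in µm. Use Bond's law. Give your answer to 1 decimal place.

P80 = 285.7 µm

W = 10 Wi (P80^-0.5 − F80^-0.5)
1/√P80 = 1/√F80 + W/(10·Wi)
  = 7.2010/(10·14.3) + 1/√12902 = 0.050357 + 0.008804 = 0.059160
P80 = (1/0.059160)² = 16.9032² = 285.72 µm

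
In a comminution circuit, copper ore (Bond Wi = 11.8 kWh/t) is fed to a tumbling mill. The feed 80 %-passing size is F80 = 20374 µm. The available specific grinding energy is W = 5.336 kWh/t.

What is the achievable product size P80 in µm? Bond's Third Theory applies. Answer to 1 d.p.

W = 10·Wi·[P80^(−½) − F80^(−½)]
1/√P80 = 1/√F80 + W/(10·Wi)
  = 5.3360/(10·11.8) + 1/√20374 = 0.045220 + 0.007006 = 0.052226
P80 = (1/0.052226)² = 19.1475² = 366.63 µm

P80 = 366.6 µm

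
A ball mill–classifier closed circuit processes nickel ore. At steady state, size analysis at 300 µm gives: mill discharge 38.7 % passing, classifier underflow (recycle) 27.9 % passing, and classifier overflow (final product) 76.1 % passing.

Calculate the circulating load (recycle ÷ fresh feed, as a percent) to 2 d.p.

Balance %-passing 300 µm (r = R/F):
r = (o − d)/(d − u)
r = (76.1 − 38.7)/(38.7 − 27.9) = 37.4/10.8 = 3.4630
CL = 100·r = 346.30 %

CL = 346.30 %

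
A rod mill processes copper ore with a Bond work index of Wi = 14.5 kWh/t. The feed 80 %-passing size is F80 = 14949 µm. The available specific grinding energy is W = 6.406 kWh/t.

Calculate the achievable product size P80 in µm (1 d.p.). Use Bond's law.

W = 10·Wi·[P80^(−½) − F80^(−½)]
⇒ 1/√P80 = W/(10 Wi) + 1/√F80
  = 6.4060/(10·14.5) + 1/√14949 = 0.044179 + 0.008179 = 0.052358
P80 = (1/0.052358)² = 19.0992² = 364.78 µm

P80 = 364.8 µm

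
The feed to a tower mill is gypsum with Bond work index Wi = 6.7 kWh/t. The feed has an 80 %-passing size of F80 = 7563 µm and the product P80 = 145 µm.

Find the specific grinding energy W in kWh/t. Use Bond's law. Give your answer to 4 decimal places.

W = 4.7936 kWh/t

Bond:  W = 10 Wi (1/√P − 1/√F)
1/√145 = 0.083045;  1/√7563 = 0.011499
W = 10·6.7·(0.083045 − 0.011499) = 4.7936 kWh/t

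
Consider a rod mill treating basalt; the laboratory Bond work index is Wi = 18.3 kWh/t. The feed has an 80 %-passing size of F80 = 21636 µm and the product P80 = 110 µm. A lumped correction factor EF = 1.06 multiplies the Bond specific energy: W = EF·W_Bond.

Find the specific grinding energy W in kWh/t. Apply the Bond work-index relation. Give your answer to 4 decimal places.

W = 10 Wi (1/√P80 − 1/√F80)  [Bond]
1/√110 = 0.095346;  1/√21636 = 0.006798
W = 10·18.3·(0.095346 − 0.006798) = 16.2042 kWh/t
Corrected W = EF·W_Bond = 1.06·16.2042 = 17.1765 kWh/t

W = 17.1765 kWh/t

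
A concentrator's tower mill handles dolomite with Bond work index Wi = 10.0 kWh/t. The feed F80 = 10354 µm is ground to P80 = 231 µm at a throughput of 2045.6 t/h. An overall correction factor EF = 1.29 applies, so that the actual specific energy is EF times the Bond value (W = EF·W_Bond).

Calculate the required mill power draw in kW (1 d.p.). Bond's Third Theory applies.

W = 10 Wi / √P80 − 10 Wi / √F80
W = 10·10.0·(1/√231 − 1/√10354) = 10·10.0·(0.055968) = 5.5968 kWh/t
Corrected W = EF·W_Bond = 1.29·5.5968 = 7.2198 kWh/t
P = W·T = 7.2198·2045.6 = 14768.9 kW

P = 14768.9 kW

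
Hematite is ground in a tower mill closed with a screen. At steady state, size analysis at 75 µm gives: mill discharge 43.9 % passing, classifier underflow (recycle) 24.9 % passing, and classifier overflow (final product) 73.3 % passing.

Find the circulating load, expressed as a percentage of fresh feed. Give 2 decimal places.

Balance %-passing 75 µm (r = R/F):
(1+r)d = ru + o → r = (o−d)/(d−u)
r = (73.3 − 43.9)/(43.9 − 24.9) = 29.4/19.0 = 1.5474
CL = 100·r = 154.74 %

CL = 154.74 %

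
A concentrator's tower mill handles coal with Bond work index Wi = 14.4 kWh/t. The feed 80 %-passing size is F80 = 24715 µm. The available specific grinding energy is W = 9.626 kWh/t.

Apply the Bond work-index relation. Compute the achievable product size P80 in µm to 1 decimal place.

P80 = 186.6 µm

Bond: W = 10·Wi·(1/√P80 − 1/√F80)
P80^-0.5 = F80^-0.5 + W/(10 Wi)
  = 9.6260/(10·14.4) + 1/√24715 = 0.066847 + 0.006361 = 0.073208
P80 = (1/0.073208)² = 13.6597² = 186.59 µm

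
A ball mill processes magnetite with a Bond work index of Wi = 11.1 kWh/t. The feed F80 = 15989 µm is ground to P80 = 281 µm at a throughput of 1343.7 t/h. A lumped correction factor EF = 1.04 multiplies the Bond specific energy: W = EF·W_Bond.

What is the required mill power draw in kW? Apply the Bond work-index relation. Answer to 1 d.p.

W = 10 Wi / √P80 − 10 Wi / √F80
W = 10·11.1·(1/√281 − 1/√15989) = 10·11.1·(0.051747) = 5.7439 kWh/t
Apply correction: 5.7439 × 1.04 = 5.9736 kWh/t
P_mill = W·ṁ = 5.9736·1343.7 = 8026.8 kW

P = 8026.8 kW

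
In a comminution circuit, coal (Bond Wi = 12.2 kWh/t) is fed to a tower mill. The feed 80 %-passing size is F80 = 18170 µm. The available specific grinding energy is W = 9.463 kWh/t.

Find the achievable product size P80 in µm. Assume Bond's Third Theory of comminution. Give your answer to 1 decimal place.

Bond:  W = 10 Wi (1/√P − 1/√F)
⇒ 1/√P80 = W/(10 Wi) + 1/√F80
  = 9.4630/(10·12.2) + 1/√18170 = 0.077566 + 0.007419 = 0.084984
P80 = (1/0.084984)² = 11.7669² = 138.46 µm

P80 = 138.5 µm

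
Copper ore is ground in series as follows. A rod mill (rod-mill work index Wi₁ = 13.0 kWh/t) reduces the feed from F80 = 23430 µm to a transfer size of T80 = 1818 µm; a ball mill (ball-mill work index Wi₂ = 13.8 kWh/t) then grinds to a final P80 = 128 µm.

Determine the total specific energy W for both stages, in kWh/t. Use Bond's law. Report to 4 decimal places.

W = 11.1607 kWh/t

W = 10 Wi (1/√P80 − 1/√F80)  [Bond]
Stage 1 (23430→1818 µm, Wi₁=13.0): W₁ = 10·13.0·(0.023453 − 0.006533) = 2.1996 kWh/t
Stage 2 (1818→128 µm, Wi₂=13.8): W₂ = 10·13.8·(0.088388 − 0.023453) = 8.9610 kWh/t
W = W₁ + W₂ = 2.1996 + 8.9610 = 11.1607 kWh/t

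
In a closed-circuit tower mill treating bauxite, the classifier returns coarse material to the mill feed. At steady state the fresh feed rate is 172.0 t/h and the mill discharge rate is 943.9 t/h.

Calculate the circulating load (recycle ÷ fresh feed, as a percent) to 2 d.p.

M = F + R at steady state, so:
R = M − F = 943.9 − 172.0 = 771.9 t/h
CL = 100·R/F = 100·771.9/172.0 = 448.78 %

CL = 448.78 %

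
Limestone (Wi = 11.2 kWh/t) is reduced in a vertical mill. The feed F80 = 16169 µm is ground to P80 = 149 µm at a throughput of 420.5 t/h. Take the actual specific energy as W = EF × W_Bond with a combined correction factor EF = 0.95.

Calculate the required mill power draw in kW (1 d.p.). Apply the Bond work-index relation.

P = 3313.5 kW

W = 10·Wi·(P80^(-½) − F80^(-½))
W = 10·11.2·(1/√149 − 1/√16169) = 10·11.2·(0.074059) = 8.2946 kWh/t
Apply correction: 8.2946 × 0.95 = 7.8799 kWh/t
Power = W × throughput = 7.8799 kWh/t × 420.5 t/h = 3313.5 kW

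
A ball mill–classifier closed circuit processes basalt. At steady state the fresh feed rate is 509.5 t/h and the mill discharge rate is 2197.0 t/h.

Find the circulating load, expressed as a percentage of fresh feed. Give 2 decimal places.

Steady state: M = F + R.
R = M − F = 2197.0 − 509.5 = 1687.5 t/h
CL = 100·R/F = 100·1687.5/509.5 = 331.21 %

CL = 331.21 %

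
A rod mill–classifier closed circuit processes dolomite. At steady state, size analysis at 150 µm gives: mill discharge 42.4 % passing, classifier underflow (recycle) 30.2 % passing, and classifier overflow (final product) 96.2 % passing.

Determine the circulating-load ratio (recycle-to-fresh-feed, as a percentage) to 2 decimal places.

CL = 440.98 %

Let r = R/F. Size balance at 150 µm:
(1+r)·d = r·u + o ⇒ r = (o−d)/(d−u)
r = (96.2 − 42.4)/(42.4 − 30.2) = 53.8/12.2 = 4.4098
CL = 100·r = 440.98 %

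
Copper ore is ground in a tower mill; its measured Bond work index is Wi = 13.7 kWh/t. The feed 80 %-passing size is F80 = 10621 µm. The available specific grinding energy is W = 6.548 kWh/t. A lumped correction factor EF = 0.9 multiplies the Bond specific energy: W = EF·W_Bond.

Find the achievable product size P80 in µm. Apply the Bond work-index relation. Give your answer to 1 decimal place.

P80 = 253.5 µm

Bond:  W = 10 Wi (1/√P − 1/√F)
W_Bond = W / EF = 6.548 / 0.9 = 7.2756 kWh/t
P80^-0.5 = F80^-0.5 + W_Bond/(10 Wi)
  = 7.2756/(10·13.7) + 1/√10621 = 0.053106 + 0.009703 = 0.062809
P80 = (1/0.062809)² = 15.9212² = 253.48 µm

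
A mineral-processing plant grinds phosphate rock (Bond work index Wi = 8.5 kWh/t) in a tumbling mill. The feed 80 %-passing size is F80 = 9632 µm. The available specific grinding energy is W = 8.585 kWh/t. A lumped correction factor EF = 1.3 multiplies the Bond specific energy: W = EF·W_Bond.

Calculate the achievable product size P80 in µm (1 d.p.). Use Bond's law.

W = 10·Wi·(P80^(-½) − F80^(-½))
W_Bond = W / EF = 8.585 / 1.3 = 6.6038 kWh/t
⇒ 1/√P80 = W_Bond/(10 Wi) + 1/√F80
  = 6.6038/(10·8.5) + 1/√9632 = 0.077692 + 0.010189 = 0.087882
P80 = (1/0.087882)² = 11.3790² = 129.48 µm

P80 = 129.5 µm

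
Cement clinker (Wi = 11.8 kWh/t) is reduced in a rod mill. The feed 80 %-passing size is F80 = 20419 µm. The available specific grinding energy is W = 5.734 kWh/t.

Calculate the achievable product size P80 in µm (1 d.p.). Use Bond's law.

W = 10 Wi / √P80 − 10 Wi / √F80
P80^(−½) = W/(10 Wi) + F80^(−½)
  = 5.7340/(10·11.8) + 1/√20419 = 0.048593 + 0.006998 = 0.055591
P80 = (1/0.055591)² = 17.9884² = 323.58 µm

P80 = 323.6 µm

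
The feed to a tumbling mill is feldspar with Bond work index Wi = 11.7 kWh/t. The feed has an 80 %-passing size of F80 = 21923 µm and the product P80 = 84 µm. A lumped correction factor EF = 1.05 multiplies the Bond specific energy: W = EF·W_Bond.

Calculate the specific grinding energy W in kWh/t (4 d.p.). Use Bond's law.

W = 12.5743 kWh/t

W = 10·Wi·[P80^(−½) − F80^(−½)]
1/√84 = 0.109109;  1/√21923 = 0.006754
W = 10·11.7·(0.109109 − 0.006754) = 11.9755 kWh/t
Corrected W = EF·W_Bond = 1.05·11.9755 = 12.5743 kWh/t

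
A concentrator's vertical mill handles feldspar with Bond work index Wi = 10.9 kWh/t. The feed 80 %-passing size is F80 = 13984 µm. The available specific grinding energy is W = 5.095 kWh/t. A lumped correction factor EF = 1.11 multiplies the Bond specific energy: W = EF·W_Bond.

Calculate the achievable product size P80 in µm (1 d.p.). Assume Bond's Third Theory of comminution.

P80 = 391.1 µm

W = 10·Wi·[P80^(−½) − F80^(−½)]
W_Bond = W / EF = 5.095 / 1.11 = 4.5901 kWh/t
P80^-0.5 = F80^-0.5 + W_Bond/(10 Wi)
  = 4.5901/(10·10.9) + 1/√13984 = 0.042111 + 0.008456 = 0.050567
P80 = (1/0.050567)² = 19.7756² = 391.08 µm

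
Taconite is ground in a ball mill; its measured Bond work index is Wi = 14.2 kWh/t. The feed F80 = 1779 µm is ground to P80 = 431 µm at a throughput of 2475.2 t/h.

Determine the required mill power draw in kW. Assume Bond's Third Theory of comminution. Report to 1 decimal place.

W = 10 Wi (P80^-0.5 − F80^-0.5)
W = 10·14.2·(1/√431 − 1/√1779) = 10·14.2·(0.024459) = 3.4732 kWh/t
P_mill = W·ṁ = 3.4732·2475.2 = 8596.9 kW

P = 8596.9 kW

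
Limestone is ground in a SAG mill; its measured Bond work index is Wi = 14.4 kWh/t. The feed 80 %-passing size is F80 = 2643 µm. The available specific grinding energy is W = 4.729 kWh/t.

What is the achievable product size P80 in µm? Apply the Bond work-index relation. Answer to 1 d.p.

Bond:  W = 10 Wi (1/√P − 1/√F)
P80^-0.5 = F80^-0.5 + W/(10 Wi)
  = 4.7290/(10·14.4) + 1/√2643 = 0.032840 + 0.019451 = 0.052292
P80 = (1/0.052292)² = 19.1235² = 365.71 µm

P80 = 365.7 µm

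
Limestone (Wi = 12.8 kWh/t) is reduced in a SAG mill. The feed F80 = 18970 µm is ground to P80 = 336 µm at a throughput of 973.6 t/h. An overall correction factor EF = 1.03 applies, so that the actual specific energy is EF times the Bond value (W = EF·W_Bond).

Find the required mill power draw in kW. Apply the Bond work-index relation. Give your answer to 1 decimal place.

P = 6070.6 kW

Bond: W = 10·Wi·(1/√P80 − 1/√F80)
W = 10·12.8·(1/√336 − 1/√18970) = 10·12.8·(0.047294) = 6.0536 kWh/t
With EF = 1.03: W = 6.0536·1.03 = 6.2352 kWh/t
Power = W × throughput = 6.2352 kWh/t × 973.6 t/h = 6070.6 kW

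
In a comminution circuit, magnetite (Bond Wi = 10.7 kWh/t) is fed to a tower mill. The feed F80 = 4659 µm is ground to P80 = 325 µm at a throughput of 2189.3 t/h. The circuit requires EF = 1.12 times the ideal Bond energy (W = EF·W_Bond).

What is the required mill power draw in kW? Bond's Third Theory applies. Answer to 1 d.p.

Bond: W = 10·Wi·(1/√P80 − 1/√F80)
W = 10·10.7·(1/√325 − 1/√4659) = 10·10.7·(0.040819) = 4.3677 kWh/t
With EF = 1.12: W = 4.3677·1.12 = 4.8918 kWh/t
P = W·T = 4.8918·2189.3 = 10709.6 kW

P = 10709.6 kW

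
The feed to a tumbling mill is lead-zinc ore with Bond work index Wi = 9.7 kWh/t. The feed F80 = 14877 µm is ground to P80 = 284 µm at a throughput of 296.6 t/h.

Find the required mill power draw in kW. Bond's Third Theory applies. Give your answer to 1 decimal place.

W = 10 Wi (1/√P80 − 1/√F80)  [Bond]
W = 10·9.7·(1/√284 − 1/√14877) = 10·9.7·(0.051140) = 4.9606 kWh/t
P = W·T = 4.9606·296.6 = 1471.3 kW

P = 1471.3 kW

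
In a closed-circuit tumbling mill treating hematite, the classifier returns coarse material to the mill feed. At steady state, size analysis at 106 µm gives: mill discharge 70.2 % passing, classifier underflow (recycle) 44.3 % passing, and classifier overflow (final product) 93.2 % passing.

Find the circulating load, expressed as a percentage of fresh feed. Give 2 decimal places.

Balance %-passing 106 µm (r = R/F):
d + r·d = r·u + o → r(d−u) = o−d
r = (93.2 − 70.2)/(70.2 − 44.3) = 23.0/25.9 = 0.8880
CL = 100·r = 88.80 %

CL = 88.80 %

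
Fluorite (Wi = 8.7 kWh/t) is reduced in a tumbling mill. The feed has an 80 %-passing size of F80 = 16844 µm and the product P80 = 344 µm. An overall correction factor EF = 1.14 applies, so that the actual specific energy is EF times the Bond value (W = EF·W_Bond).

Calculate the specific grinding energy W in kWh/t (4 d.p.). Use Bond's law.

W = 10 Wi / √P80 − 10 Wi / √F80
1/√344 = 0.053916;  1/√16844 = 0.007705
W = 10·8.7·(0.053916 − 0.007705) = 4.0204 kWh/t
Corrected W = EF·W_Bond = 1.14·4.0204 = 4.5832 kWh/t

W = 4.5832 kWh/t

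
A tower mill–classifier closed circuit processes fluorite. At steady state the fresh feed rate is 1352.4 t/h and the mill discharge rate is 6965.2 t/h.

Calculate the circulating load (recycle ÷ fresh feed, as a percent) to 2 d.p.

M = F + R at steady state, so:
R = M − F = 6965.2 − 1352.4 = 5612.8 t/h
CL = 100·R/F = 100·5612.8/1352.4 = 415.03 %

CL = 415.03 %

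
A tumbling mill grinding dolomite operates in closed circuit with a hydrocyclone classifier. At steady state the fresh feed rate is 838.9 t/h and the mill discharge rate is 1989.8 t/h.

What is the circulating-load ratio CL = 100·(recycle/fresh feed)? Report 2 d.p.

Steady state: M = F + R.
R = M − F = 1989.8 − 838.9 = 1150.9 t/h
CL = 100·R/F = 100·1150.9/838.9 = 137.19 %

CL = 137.19 %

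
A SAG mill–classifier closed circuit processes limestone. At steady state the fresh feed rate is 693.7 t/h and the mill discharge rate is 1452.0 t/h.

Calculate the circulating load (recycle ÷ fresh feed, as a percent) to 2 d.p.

CL = 109.31 %

M = F + R at steady state, so:
R = M − F = 1452.0 − 693.7 = 758.3 t/h
CL = 100·R/F = 100·758.3/693.7 = 109.31 %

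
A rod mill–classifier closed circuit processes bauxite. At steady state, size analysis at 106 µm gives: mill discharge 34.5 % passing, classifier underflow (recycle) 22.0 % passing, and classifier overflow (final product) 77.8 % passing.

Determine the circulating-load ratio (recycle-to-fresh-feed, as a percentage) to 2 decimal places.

Let r = R/F. Size balance at 106 µm:
r = (o − d)/(d − u)
r = (77.8 − 34.5)/(34.5 − 22.0) = 43.3/12.5 = 3.4640
CL = 100·r = 346.40 %

CL = 346.40 %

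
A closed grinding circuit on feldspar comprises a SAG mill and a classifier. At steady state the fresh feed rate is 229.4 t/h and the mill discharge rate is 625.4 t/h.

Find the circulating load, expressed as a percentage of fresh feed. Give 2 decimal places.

CL = 172.62 %

M = F + R at steady state, so:
R = M − F = 625.4 − 229.4 = 396.0 t/h
CL = 100·R/F = 100·396.0/229.4 = 172.62 %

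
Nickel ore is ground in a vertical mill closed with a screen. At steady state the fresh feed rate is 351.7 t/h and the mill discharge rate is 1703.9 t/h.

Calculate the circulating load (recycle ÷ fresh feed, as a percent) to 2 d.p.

Steady state: M = F + R.
R = M − F = 1703.9 − 351.7 = 1352.2 t/h
CL = 100·R/F = 100·1352.2/351.7 = 384.48 %

CL = 384.48 %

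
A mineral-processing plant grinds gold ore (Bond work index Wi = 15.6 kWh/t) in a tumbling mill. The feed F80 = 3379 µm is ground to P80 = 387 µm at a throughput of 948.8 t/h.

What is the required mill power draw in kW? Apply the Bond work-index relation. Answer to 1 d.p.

Bond:  W = 10 Wi (1/√P − 1/√F)
W = 10·15.6·(1/√387 − 1/√3379) = 10·15.6·(0.033630) = 5.2462 kWh/t
P_mill = W·ṁ = 5.2462·948.8 = 4977.6 kW

P = 4977.6 kW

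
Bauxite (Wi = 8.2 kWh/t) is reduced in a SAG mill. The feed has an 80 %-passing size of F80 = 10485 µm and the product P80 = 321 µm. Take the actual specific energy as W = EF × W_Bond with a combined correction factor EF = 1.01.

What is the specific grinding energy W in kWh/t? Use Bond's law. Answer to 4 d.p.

W = 3.8137 kWh/t

W = 10 Wi (P80^-0.5 − F80^-0.5)
1/√321 = 0.055815;  1/√10485 = 0.009766
W = 10·8.2·(0.055815 − 0.009766) = 3.7760 kWh/t
With EF = 1.01: W = 3.7760·1.01 = 3.8137 kWh/t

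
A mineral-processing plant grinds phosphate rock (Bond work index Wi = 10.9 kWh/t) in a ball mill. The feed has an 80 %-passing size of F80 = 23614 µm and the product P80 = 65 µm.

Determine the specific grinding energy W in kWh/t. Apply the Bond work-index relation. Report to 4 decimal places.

W = 10 Wi (1/√P80 − 1/√F80)  [Bond]
1/√65 = 0.124035;  1/√23614 = 0.006508
W = 10·10.9·(0.124035 − 0.006508) = 12.8105 kWh/t

W = 12.8105 kWh/t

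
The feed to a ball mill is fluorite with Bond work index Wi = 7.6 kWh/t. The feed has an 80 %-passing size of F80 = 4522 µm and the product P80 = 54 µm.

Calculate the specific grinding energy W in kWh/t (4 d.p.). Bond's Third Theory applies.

W = 10 Wi (P80^-0.5 − F80^-0.5)
1/√54 = 0.136083;  1/√4522 = 0.014871
W = 10·7.6·(0.136083 − 0.014871) = 9.2121 kWh/t

W = 9.2121 kWh/t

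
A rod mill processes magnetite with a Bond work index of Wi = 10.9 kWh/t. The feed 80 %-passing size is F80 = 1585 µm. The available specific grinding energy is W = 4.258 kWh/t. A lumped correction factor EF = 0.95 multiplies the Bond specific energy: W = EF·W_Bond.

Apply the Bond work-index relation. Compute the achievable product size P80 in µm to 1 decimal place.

P80 = 227.9 µm

W = 10·Wi·(P80^(-½) − F80^(-½))
W_Bond = W / EF = 4.258 / 0.95 = 4.4821 kWh/t
P80^(−½) = W_Bond/(10 Wi) + F80^(−½)
  = 4.4821/(10·10.9) + 1/√1585 = 0.041120 + 0.025118 = 0.066238
P80 = (1/0.066238)² = 15.0970² = 227.92 µm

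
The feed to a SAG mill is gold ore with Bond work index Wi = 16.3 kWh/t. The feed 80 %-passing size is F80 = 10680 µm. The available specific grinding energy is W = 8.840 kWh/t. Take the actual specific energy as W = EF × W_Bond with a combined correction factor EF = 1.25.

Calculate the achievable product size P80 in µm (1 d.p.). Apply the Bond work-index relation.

P80 = 355.2 µm

W = 10 Wi (P80^-0.5 − F80^-0.5)
W_Bond = W / EF = 8.840 / 1.25 = 7.0720 kWh/t
1/√P80 = 1/√F80 + W_Bond/(10·Wi)
  = 7.0720/(10·16.3) + 1/√10680 = 0.043387 + 0.009676 = 0.053063
P80 = (1/0.053063)² = 18.8456² = 355.15 µm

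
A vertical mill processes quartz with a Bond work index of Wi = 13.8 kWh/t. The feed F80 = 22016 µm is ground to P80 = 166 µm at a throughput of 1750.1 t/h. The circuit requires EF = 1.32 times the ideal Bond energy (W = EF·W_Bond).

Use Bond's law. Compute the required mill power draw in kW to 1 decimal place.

W = 10 Wi / √P80 − 10 Wi / √F80
W = 10·13.8·(1/√166 − 1/√22016) = 10·13.8·(0.070876) = 9.7808 kWh/t
Corrected W = EF·W_Bond = 1.32·9.7808 = 12.9107 kWh/t
Mill draw = 12.9107 × 1750.1 = 22595.0 kW

P = 22595.0 kW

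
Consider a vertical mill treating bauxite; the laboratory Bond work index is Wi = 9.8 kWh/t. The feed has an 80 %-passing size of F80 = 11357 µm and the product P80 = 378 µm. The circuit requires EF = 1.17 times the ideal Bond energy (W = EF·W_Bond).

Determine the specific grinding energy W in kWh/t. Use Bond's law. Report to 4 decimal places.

W = 10·Wi·[P80^(−½) − F80^(−½)]
1/√378 = 0.051434;  1/√11357 = 0.009384
W = 10·9.8·(0.051434 − 0.009384) = 4.1210 kWh/t
W_actual = 1.17 × 4.1210 = 4.8216 kWh/t

W = 4.8216 kWh/t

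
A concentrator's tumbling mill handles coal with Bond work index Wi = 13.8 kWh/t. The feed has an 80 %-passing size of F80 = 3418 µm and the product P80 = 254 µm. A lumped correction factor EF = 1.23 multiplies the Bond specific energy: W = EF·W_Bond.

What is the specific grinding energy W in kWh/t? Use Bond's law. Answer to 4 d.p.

Bond:  W = 10 Wi (1/√P − 1/√F)
1/√254 = 0.062746;  1/√3418 = 0.017105
W = 10·13.8·(0.062746 − 0.017105) = 6.2984 kWh/t
With EF = 1.23: W = 6.2984·1.23 = 7.7471 kWh/t

W = 7.7471 kWh/t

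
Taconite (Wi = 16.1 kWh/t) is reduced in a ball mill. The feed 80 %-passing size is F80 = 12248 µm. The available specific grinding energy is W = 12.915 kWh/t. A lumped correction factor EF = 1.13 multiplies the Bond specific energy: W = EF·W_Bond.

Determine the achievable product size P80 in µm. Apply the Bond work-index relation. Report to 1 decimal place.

P80 = 156.2 µm

Bond: W = 10·Wi·(1/√P80 − 1/√F80)
W_Bond = W / EF = 12.915 / 1.13 = 11.4292 kWh/t
⇒ 1/√P80 = W_Bond/(10 Wi) + 1/√F80
  = 11.4292/(10·16.1) + 1/√12248 = 0.070989 + 0.009036 = 0.080025
P80 = (1/0.080025)² = 12.4961² = 156.15 µm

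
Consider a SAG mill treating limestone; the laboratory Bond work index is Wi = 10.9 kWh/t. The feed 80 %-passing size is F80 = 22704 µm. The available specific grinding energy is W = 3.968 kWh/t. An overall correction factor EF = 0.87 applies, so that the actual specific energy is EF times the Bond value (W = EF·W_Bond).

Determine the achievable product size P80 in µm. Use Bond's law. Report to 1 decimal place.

P80 = 425.5 µm

W = 10 Wi / √P80 − 10 Wi / √F80
W_Bond = W / EF = 3.968 / 0.87 = 4.5609 kWh/t
P80^-0.5 = F80^-0.5 + W_Bond/(10 Wi)
  = 4.5609/(10·10.9) + 1/√22704 = 0.041843 + 0.006637 = 0.048480
P80 = (1/0.048480)² = 20.6271² = 425.48 µm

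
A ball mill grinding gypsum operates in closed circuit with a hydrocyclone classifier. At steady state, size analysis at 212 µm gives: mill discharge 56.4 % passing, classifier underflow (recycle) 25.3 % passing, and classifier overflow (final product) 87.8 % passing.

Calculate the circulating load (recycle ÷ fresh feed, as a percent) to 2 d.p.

CL = 100.96 %

Mass balance on the −212 µm fraction:
Fd + Rd = Ru + Fo ⇒ R/F = (o−d)/(d−u)
r = (87.8 − 56.4)/(56.4 − 25.3) = 31.4/31.1 = 1.0096
CL = 100·r = 100.96 %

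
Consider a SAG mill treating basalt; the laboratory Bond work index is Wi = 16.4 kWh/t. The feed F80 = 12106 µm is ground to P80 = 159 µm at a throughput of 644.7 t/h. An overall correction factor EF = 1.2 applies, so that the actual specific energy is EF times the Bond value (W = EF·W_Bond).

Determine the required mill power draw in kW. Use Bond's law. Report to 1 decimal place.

W = 10 Wi (P80^-0.5 − F80^-0.5)
W = 10·16.4·(1/√159 − 1/√12106) = 10·16.4·(0.070217) = 11.5155 kWh/t
Apply correction: 11.5155 × 1.2 = 13.8186 kWh/t
Mill draw = 13.8186 × 644.7 = 8908.9 kW

P = 8908.9 kW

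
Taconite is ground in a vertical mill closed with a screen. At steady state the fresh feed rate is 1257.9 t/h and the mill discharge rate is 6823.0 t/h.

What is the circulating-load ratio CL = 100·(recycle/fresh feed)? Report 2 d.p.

Mill node: discharge = fresh + recycle.
R = M − F = 6823.0 − 1257.9 = 5565.1 t/h
CL = 100·R/F = 100·5565.1/1257.9 = 442.41 %

CL = 442.41 %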